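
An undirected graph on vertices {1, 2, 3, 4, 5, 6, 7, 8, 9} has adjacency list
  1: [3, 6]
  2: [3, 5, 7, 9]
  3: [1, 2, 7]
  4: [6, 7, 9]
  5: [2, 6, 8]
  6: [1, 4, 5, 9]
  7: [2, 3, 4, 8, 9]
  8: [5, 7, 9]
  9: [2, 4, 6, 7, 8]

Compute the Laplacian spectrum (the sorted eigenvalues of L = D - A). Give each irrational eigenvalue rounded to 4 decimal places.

[0, 1.4507, 2.2821, 2.4600, 3.2595, 4.5671, 5.0512, 6.2985, 6.6308]

With the vertex order [1, 2, 3, 4, 5, 6, 7, 8, 9], the degrees are [2, 4, 3, 3, 3, 4, 5, 3, 5], giving D = diag(2, 4, 3, 3, 3, 4, 5, 3, 5) and L = D - A. L is symmetric positive semidefinite, so every eigenvalue is real and nonnegative.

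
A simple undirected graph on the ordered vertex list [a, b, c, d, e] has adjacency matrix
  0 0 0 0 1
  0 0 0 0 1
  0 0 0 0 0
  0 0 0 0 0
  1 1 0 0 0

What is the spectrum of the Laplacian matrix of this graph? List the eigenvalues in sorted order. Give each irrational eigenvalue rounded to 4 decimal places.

[0, 0, 0, 1, 3]

Each diagonal entry of L is the vertex degree and each off-diagonal entry is -1 where an edge is present, 0 otherwise; in the order [a, b, c, d, e] the diagonal is [1, 1, 0, 0, 2]. Diagonalising L (or applying a numerical eigensolver to the 5x5 matrix) gives the spectrum above. The 3 zero eigenvalues correspond to the 3 connected components. The largest eigenvalue, 3, is at most the vertex count 5.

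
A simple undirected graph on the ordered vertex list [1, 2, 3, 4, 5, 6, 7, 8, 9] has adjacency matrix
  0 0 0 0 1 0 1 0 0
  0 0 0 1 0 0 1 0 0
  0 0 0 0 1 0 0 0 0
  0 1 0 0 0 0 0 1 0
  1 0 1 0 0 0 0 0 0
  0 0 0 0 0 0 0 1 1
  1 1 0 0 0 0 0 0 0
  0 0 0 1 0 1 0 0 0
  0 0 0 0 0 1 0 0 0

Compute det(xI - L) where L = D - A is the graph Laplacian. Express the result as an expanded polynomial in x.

x^9 - 16x^8 + 105x^7 - 364x^6 + 715x^5 - 792x^4 + 462x^3 - 120x^2 + 9x

Reading degrees in the order [1, 2, 3, 4, 5, 6, 7, 8, 9] gives [2, 2, 1, 2, 2, 2, 2, 2, 1]; set D = diag(2, 2, 1, 2, 2, 2, 2, 2, 1) and form L = D - A. Computing det(xI - L) by cofactor expansion (or equivalently via sum-over-permutations) gives x^9 - 16x^8 + 105x^7 - 364x^6 + 715x^5 - 792x^4 + 462x^3 - 120x^2 + 9x. Since p(0) = det(-L) = 0, x divides p(x). There is one zero in the spectrum, matching the 1 component.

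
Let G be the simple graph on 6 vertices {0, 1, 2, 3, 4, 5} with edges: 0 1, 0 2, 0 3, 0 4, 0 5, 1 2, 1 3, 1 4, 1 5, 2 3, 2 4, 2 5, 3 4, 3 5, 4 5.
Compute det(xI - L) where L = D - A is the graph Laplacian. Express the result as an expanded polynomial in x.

With the vertex order [0, 1, 2, 3, 4, 5], the degrees are [5, 5, 5, 5, 5, 5], giving D = diag(5, 5, 5, 5, 5, 5) and L = D - A. Computing det(xI - L) by cofactor expansion (or equivalently via sum-over-permutations) gives x^6 - 30x^5 + 360x^4 - 2160x^3 + 6480x^2 - 7776x. The coefficient of x^5 equals -trace(L) = -30, matching the sum of degrees. There is one zero in the spectrum, matching the 1 component. By the matrix-tree theorem the graph has (1/6) * product of the nonzero eigenvalues = 1296 spanning trees.

x^6 - 30x^5 + 360x^4 - 2160x^3 + 6480x^2 - 7776x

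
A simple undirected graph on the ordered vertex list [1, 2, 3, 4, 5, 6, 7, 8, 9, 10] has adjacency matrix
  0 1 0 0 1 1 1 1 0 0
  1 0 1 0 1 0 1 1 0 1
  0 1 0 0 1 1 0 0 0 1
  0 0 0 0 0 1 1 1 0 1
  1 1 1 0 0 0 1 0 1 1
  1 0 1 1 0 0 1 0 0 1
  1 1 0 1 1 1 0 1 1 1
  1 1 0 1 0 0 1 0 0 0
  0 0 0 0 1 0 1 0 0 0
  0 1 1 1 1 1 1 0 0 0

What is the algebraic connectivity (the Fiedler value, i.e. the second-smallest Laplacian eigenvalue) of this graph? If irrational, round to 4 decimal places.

1.8549

With the vertex order [1, 2, 3, 4, 5, 6, 7, 8, 9, 10], the degrees are [5, 6, 4, 4, 6, 5, 8, 4, 2, 6], giving D = diag(5, 6, 4, 4, 6, 5, 8, 4, 2, 6) and L = D - A. The smallest Laplacian eigenvalue is always 0. The next one, lambda_2 = 1.8549, measures how hard the graph is to disconnect: larger values mean better connectivity.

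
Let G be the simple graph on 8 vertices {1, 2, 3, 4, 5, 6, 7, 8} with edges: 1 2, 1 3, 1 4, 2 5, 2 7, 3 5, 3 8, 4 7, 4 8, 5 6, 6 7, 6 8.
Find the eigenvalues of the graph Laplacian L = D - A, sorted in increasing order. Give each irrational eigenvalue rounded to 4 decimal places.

Reading degrees in the order [1, 2, 3, 4, 5, 6, 7, 8] gives [3, 3, 3, 3, 3, 3, 3, 3]; set D = diag(3, 3, 3, 3, 3, 3, 3, 3) and form L = D - A. Diagonalising L (or applying a numerical eigensolver to the 8x8 matrix) gives the spectrum above. The single zero eigenvalue shows the graph is connected.

[0, 2, 2, 2, 4, 4, 4, 6]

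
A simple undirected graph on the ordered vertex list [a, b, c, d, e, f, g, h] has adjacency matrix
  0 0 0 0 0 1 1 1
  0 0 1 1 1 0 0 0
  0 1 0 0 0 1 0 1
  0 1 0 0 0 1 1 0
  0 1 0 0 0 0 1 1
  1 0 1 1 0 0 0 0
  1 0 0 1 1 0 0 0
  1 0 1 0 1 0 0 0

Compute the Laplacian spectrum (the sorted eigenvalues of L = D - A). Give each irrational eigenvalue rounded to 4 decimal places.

With the vertex order [a, b, c, d, e, f, g, h], the degrees are [3, 3, 3, 3, 3, 3, 3, 3], giving D = diag(3, 3, 3, 3, 3, 3, 3, 3) and L = D - A. The multiplicity of 0 as a Laplacian eigenvalue equals the number of connected components. The largest eigenvalue, 6, is at most the vertex count 8.

[0, 2, 2, 2, 4, 4, 4, 6]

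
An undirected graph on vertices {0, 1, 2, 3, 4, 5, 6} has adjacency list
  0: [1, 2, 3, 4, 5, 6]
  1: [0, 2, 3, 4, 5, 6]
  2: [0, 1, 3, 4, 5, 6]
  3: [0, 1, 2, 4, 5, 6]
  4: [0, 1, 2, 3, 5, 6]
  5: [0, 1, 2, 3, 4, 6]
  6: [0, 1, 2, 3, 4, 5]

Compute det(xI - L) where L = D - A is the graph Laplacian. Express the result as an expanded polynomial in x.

x^7 - 42x^6 + 735x^5 - 6860x^4 + 36015x^3 - 100842x^2 + 117649x

With the vertex order [0, 1, 2, 3, 4, 5, 6], the degrees are [6, 6, 6, 6, 6, 6, 6], giving D = diag(6, 6, 6, 6, 6, 6, 6) and L = D - A. The eigenvalues of L are [0, 7, 7, 7, 7, 7, 7]; the characteristic polynomial is the product of (x - lambda_i), which multiplies out to x^7 - 42x^6 + 735x^5 - 6860x^4 + 36015x^3 - 100842x^2 + 117649x. Since p(0) = det(-L) = 0, x divides p(x). By the matrix-tree theorem the graph has (1/7) * product of the nonzero eigenvalues = 16807 spanning trees.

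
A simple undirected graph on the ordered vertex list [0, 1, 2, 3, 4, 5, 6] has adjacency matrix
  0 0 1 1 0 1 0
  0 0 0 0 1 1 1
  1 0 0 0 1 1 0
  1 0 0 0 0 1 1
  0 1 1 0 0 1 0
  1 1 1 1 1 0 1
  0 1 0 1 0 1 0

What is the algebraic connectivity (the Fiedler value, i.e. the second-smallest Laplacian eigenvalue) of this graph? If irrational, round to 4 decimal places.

2

Each diagonal entry of L is the vertex degree and each off-diagonal entry is -1 where an edge is present, 0 otherwise; in the order [0, 1, 2, 3, 4, 5, 6] the diagonal is [3, 3, 3, 3, 3, 6, 3]. The sorted Laplacian eigenvalues are [0, 2, 2, 4, 4, 5, 7]; the algebraic connectivity is the second entry, 2. By the matrix-tree theorem the graph has (1/7) * product of the nonzero eigenvalues = 320 spanning trees. The eigenvalues sum to 24, which equals trace(L) = 2|E|.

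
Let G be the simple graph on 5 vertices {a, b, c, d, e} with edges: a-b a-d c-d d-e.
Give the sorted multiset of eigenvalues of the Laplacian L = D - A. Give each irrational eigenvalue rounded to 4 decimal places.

[0, 0.5188, 1, 2.3111, 4.1701]

Each diagonal entry of L is the vertex degree and each off-diagonal entry is -1 where an edge is present, 0 otherwise; in the order [a, b, c, d, e] the diagonal is [2, 1, 1, 3, 1]. L is symmetric positive semidefinite, so every eigenvalue is real and nonnegative. By the matrix-tree theorem the graph has (1/5) * product of the nonzero eigenvalues = 1 spanning tree. The largest eigenvalue, 4.1701, is at most the vertex count 5.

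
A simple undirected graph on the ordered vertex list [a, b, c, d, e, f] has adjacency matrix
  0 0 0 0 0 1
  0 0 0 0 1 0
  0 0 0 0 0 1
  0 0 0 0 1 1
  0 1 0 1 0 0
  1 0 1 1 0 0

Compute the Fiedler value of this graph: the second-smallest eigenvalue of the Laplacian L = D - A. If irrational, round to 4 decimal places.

0.3249

Reading degrees in the order [a, b, c, d, e, f] gives [1, 1, 1, 2, 2, 3]; set D = diag(1, 1, 1, 2, 2, 3) and form L = D - A. The sorted Laplacian eigenvalues are [0, 0.3249, 1, 1.4608, 3, 4.2143]; the algebraic connectivity is the second entry, 0.3249. The eigenvalues sum to 10, which equals trace(L) = 2|E|.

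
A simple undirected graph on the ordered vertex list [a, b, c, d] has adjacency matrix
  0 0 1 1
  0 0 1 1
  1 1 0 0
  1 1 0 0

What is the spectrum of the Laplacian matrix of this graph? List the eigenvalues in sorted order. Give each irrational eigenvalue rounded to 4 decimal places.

With the vertex order [a, b, c, d], the degrees are [2, 2, 2, 2], giving D = diag(2, 2, 2, 2) and L = D - A. L is symmetric positive semidefinite, so every eigenvalue is real and nonnegative. The single zero eigenvalue shows the graph is connected.

[0, 2, 2, 4]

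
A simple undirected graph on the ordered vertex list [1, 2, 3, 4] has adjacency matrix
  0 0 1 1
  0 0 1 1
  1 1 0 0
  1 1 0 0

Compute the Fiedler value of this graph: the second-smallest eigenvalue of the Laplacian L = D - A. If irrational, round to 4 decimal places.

2

With the vertex order [1, 2, 3, 4], the degrees are [2, 2, 2, 2], giving D = diag(2, 2, 2, 2) and L = D - A. The smallest Laplacian eigenvalue is always 0. The next one, lambda_2 = 2, measures how hard the graph is to disconnect: larger values mean better connectivity. By the matrix-tree theorem the graph has (1/4) * product of the nonzero eigenvalues = 4 spanning trees. There is one zero in the spectrum, matching the 1 component.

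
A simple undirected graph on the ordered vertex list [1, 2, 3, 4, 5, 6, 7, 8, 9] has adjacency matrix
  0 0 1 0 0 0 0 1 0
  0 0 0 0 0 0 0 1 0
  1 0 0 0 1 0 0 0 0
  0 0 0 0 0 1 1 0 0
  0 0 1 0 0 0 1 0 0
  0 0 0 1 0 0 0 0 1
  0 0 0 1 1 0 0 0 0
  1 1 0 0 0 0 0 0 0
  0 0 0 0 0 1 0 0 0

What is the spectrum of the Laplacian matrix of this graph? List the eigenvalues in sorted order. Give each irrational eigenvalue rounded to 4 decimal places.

[0, 0.1206, 0.4679, 1, 1.6527, 2.3473, 3, 3.5321, 3.8794]

With the vertex order [1, 2, 3, 4, 5, 6, 7, 8, 9], the degrees are [2, 1, 2, 2, 2, 2, 2, 2, 1], giving D = diag(2, 1, 2, 2, 2, 2, 2, 2, 1) and L = D - A. The multiplicity of 0 as a Laplacian eigenvalue equals the number of connected components.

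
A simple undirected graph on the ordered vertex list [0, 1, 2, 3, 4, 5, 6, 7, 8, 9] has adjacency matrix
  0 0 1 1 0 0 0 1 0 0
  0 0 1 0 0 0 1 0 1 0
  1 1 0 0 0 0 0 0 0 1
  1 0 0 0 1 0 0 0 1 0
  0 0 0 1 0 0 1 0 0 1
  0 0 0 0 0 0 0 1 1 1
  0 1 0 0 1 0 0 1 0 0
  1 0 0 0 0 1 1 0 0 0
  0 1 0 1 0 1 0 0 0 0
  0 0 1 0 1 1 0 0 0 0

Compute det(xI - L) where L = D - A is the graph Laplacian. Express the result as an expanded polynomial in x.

x^10 - 30x^9 + 390x^8 - 2880x^7 + 13305x^6 - 39882x^5 + 77640x^4 - 94800x^3 + 66000x^2 - 20000x

With the vertex order [0, 1, 2, 3, 4, 5, 6, 7, 8, 9], the degrees are [3, 3, 3, 3, 3, 3, 3, 3, 3, 3], giving D = diag(3, 3, 3, 3, 3, 3, 3, 3, 3, 3) and L = D - A. Computing det(xI - L) by cofactor expansion (or equivalently via sum-over-permutations) gives x^10 - 30x^9 + 390x^8 - 2880x^7 + 13305x^6 - 39882x^5 + 77640x^4 - 94800x^3 + 66000x^2 - 20000x. The coefficient of x^9 equals -trace(L) = -30, matching the sum of degrees. By the matrix-tree theorem the graph has (1/10) * product of the nonzero eigenvalues = 2000 spanning trees.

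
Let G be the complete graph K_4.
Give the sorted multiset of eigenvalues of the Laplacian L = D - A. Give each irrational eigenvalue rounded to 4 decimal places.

[0, 4, 4, 4]

The graph has 4 vertices and degree multiset [3, 3, 3, 3]; D is the diagonal matrix of degrees and L = D - A. The multiplicity of 0 as a Laplacian eigenvalue equals the number of connected components. The single zero eigenvalue shows the graph is connected. There is one zero in the spectrum, matching the 1 component.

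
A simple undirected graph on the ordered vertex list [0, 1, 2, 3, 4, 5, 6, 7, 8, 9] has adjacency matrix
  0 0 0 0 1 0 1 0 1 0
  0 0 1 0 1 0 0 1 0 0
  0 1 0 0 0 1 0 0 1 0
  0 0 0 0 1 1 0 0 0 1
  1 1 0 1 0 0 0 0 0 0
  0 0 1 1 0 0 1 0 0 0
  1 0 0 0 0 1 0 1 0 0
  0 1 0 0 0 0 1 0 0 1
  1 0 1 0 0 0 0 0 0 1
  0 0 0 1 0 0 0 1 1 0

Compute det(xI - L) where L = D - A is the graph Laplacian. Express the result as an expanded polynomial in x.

x^10 - 30x^9 + 390x^8 - 2880x^7 + 13305x^6 - 39882x^5 + 77640x^4 - 94800x^3 + 66000x^2 - 20000x

Reading degrees in the order [0, 1, 2, 3, 4, 5, 6, 7, 8, 9] gives [3, 3, 3, 3, 3, 3, 3, 3, 3, 3]; set D = diag(3, 3, 3, 3, 3, 3, 3, 3, 3, 3) and form L = D - A. The eigenvalues of L are [0, 2, 2, 2, 2, 2, 5, 5, 5, 5]; the characteristic polynomial is the product of (x - lambda_i), which multiplies out to x^10 - 30x^9 + 390x^8 - 2880x^7 + 13305x^6 - 39882x^5 + 77640x^4 - 94800x^3 + 66000x^2 - 20000x. The coefficient of x^9 equals -trace(L) = -30, matching the sum of degrees. The eigenvalues sum to 30, which equals trace(L) = 2|E|. By the matrix-tree theorem the graph has (1/10) * product of the nonzero eigenvalues = 2000 spanning trees.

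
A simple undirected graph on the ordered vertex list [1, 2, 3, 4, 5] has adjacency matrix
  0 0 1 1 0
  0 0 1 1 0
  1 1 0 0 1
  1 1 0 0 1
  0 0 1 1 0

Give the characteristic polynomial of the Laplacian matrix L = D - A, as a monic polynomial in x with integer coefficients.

With the vertex order [1, 2, 3, 4, 5], the degrees are [2, 2, 3, 3, 2], giving D = diag(2, 2, 3, 3, 2) and L = D - A. L has integer entries, so p(x) = det(xI - L) has integer coefficients. Expanding the determinant yields x^5 - 12x^4 + 51x^3 - 92x^2 + 60x. Since p(0) = det(-L) = 0, x divides p(x). There is one zero in the spectrum, matching the 1 component. The largest eigenvalue, 5, is at most the vertex count 5.

x^5 - 12x^4 + 51x^3 - 92x^2 + 60x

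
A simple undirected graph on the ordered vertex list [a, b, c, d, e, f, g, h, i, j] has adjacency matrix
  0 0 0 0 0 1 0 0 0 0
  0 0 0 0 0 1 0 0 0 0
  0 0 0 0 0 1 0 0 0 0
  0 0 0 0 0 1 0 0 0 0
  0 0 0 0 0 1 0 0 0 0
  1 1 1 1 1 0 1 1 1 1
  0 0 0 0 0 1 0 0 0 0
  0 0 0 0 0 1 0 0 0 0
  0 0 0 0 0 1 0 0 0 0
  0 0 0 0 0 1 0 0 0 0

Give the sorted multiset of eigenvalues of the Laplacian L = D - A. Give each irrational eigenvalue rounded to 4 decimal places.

Reading degrees in the order [a, b, c, d, e, f, g, h, i, j] gives [1, 1, 1, 1, 1, 9, 1, 1, 1, 1]; set D = diag(1, 1, 1, 1, 1, 9, 1, 1, 1, 1) and form L = D - A. Diagonalising L (or applying a numerical eigensolver to the 10x10 matrix) gives the spectrum above. The single zero eigenvalue shows the graph is connected. The largest eigenvalue, 10, is at most the vertex count 10. By the matrix-tree theorem the graph has (1/10) * product of the nonzero eigenvalues = 1 spanning tree.

[0, 1, 1, 1, 1, 1, 1, 1, 1, 10]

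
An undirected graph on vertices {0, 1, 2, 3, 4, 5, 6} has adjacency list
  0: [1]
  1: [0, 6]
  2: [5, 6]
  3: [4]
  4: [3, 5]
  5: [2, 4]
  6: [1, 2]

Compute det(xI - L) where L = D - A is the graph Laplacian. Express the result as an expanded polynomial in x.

x^7 - 12x^6 + 55x^5 - 120x^4 + 126x^3 - 56x^2 + 7x

With the vertex order [0, 1, 2, 3, 4, 5, 6], the degrees are [1, 2, 2, 1, 2, 2, 2], giving D = diag(1, 2, 2, 1, 2, 2, 2) and L = D - A. L has integer entries, so p(x) = det(xI - L) has integer coefficients. Expanding the determinant yields x^7 - 12x^6 + 55x^5 - 120x^4 + 126x^3 - 56x^2 + 7x. The constant term is 0 because L is singular (the all-ones vector lies in its kernel). The largest eigenvalue, 3.8019, is at most the vertex count 7. There is one zero in the spectrum, matching the 1 component.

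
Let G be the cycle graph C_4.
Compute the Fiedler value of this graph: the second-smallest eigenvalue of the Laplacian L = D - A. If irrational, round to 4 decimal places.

2

The graph has 4 vertices and degree multiset [2, 2, 2, 2]; D is the diagonal matrix of degrees and L = D - A. The smallest Laplacian eigenvalue is always 0. The next one, lambda_2 = 2, measures how hard the graph is to disconnect: larger values mean better connectivity. The eigenvalues sum to 8, which equals trace(L) = 2|E|.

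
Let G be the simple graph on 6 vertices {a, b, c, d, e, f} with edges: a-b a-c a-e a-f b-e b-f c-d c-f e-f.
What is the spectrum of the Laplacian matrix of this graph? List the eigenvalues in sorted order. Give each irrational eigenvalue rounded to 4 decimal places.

Reading degrees in the order [a, b, c, d, e, f] gives [4, 3, 3, 1, 3, 4]; set D = diag(4, 3, 3, 1, 3, 4) and form L = D - A. L is symmetric positive semidefinite, so every eigenvalue is real and nonnegative. There is one zero in the spectrum, matching the 1 component.

[0, 0.7639, 3, 4, 5, 5.2361]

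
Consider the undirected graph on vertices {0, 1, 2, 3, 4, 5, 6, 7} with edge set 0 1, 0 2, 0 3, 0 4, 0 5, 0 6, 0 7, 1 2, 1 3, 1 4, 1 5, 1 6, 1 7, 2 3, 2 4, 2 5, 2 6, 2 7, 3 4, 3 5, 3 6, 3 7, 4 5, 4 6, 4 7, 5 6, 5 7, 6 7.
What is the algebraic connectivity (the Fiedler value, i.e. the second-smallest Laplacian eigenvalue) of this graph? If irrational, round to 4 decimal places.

With the vertex order [0, 1, 2, 3, 4, 5, 6, 7], the degrees are [7, 7, 7, 7, 7, 7, 7, 7], giving D = diag(7, 7, 7, 7, 7, 7, 7, 7) and L = D - A. The smallest Laplacian eigenvalue is always 0. The next one, lambda_2 = 8, measures how hard the graph is to disconnect: larger values mean better connectivity. The largest eigenvalue, 8, is at most the vertex count 8.

8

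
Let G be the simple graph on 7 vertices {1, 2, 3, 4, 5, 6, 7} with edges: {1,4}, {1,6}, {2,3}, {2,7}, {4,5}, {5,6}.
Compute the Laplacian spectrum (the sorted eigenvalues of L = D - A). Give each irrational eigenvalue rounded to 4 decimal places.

[0, 0, 1, 2, 2, 3, 4]

Reading degrees in the order [1, 2, 3, 4, 5, 6, 7] gives [2, 2, 1, 2, 2, 2, 1]; set D = diag(2, 2, 1, 2, 2, 2, 1) and form L = D - A. L is symmetric positive semidefinite, so every eigenvalue is real and nonnegative. The 2 zero eigenvalues correspond to the 2 connected components. The eigenvalues sum to 12, which equals trace(L) = 2|E|.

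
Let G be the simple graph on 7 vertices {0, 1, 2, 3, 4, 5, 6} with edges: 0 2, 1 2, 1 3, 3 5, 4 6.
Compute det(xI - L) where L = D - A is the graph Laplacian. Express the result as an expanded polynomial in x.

x^7 - 10x^6 + 37x^5 - 62x^4 + 45x^3 - 10x^2

Each diagonal entry of L is the vertex degree and each off-diagonal entry is -1 where an edge is present, 0 otherwise; in the order [0, 1, 2, 3, 4, 5, 6] the diagonal is [1, 2, 2, 2, 1, 1, 1]. Computing det(xI - L) by cofactor expansion (or equivalently via sum-over-permutations) gives x^7 - 10x^6 + 37x^5 - 62x^4 + 45x^3 - 10x^2. The constant term is 0 because L is singular (the all-ones vector lies in its kernel). The largest eigenvalue, 3.6180, is at most the vertex count 7. There are 2 zeros in the spectrum, matching the 2 components.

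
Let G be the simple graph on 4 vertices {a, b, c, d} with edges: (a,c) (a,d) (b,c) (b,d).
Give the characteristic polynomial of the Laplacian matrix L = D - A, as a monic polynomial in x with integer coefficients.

Each diagonal entry of L is the vertex degree and each off-diagonal entry is -1 where an edge is present, 0 otherwise; in the order [a, b, c, d] the diagonal is [2, 2, 2, 2]. Computing det(xI - L) by cofactor expansion (or equivalently via sum-over-permutations) gives x^4 - 8x^3 + 20x^2 - 16x. The coefficient of x^3 equals -trace(L) = -8, matching the sum of degrees. The largest eigenvalue, 4, is at most the vertex count 4.

x^4 - 8x^3 + 20x^2 - 16x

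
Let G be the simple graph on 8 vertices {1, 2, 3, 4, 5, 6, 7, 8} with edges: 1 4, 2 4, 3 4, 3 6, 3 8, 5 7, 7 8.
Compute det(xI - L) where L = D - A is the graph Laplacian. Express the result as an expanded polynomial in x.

x^8 - 14x^7 + 76x^6 - 204x^5 + 287x^4 - 208x^3 + 70x^2 - 8x

Each diagonal entry of L is the vertex degree and each off-diagonal entry is -1 where an edge is present, 0 otherwise; in the order [1, 2, 3, 4, 5, 6, 7, 8] the diagonal is [1, 1, 3, 3, 1, 1, 2, 2]. L has integer entries, so p(x) = det(xI - L) has integer coefficients. Expanding the determinant yields x^8 - 14x^7 + 76x^6 - 204x^5 + 287x^4 - 208x^3 + 70x^2 - 8x. The coefficient of x^7 equals -trace(L) = -14, matching the sum of degrees. The largest eigenvalue, 4.6412, is at most the vertex count 8.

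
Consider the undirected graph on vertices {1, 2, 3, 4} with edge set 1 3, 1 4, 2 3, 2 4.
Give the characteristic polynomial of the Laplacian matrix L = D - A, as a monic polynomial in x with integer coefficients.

x^4 - 8x^3 + 20x^2 - 16x

Each diagonal entry of L is the vertex degree and each off-diagonal entry is -1 where an edge is present, 0 otherwise; in the order [1, 2, 3, 4] the diagonal is [2, 2, 2, 2]. Computing det(xI - L) by cofactor expansion (or equivalently via sum-over-permutations) gives x^4 - 8x^3 + 20x^2 - 16x. The coefficient of x^3 equals -trace(L) = -8, matching the sum of degrees. By the matrix-tree theorem the graph has (1/4) * product of the nonzero eigenvalues = 4 spanning trees.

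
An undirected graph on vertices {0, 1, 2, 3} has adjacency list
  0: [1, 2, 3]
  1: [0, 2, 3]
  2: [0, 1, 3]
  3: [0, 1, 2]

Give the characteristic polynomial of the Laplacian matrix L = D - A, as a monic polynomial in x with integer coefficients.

x^4 - 12x^3 + 48x^2 - 64x

Reading degrees in the order [0, 1, 2, 3] gives [3, 3, 3, 3]; set D = diag(3, 3, 3, 3) and form L = D - A. The eigenvalues of L are [0, 4, 4, 4]; the characteristic polynomial is the product of (x - lambda_i), which multiplies out to x^4 - 12x^3 + 48x^2 - 64x. The coefficient of x^3 equals -trace(L) = -12, matching the sum of degrees. There is one zero in the spectrum, matching the 1 component. The largest eigenvalue, 4, is at most the vertex count 4.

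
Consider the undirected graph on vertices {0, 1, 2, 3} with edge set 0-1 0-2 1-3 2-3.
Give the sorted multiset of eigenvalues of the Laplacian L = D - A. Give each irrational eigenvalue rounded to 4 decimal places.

[0, 2, 2, 4]

Reading degrees in the order [0, 1, 2, 3] gives [2, 2, 2, 2]; set D = diag(2, 2, 2, 2) and form L = D - A. Diagonalising L (or applying a numerical eigensolver to the 4x4 matrix) gives the spectrum above. The single zero eigenvalue shows the graph is connected. The largest eigenvalue, 4, is at most the vertex count 4. There is one zero in the spectrum, matching the 1 component.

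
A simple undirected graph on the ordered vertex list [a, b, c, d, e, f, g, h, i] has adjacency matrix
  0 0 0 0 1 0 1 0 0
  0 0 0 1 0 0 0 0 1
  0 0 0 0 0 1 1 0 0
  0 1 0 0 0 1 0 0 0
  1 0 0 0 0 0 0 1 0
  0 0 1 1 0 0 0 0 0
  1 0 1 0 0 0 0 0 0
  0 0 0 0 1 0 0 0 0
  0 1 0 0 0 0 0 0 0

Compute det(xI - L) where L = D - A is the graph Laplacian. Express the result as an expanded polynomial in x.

Each diagonal entry of L is the vertex degree and each off-diagonal entry is -1 where an edge is present, 0 otherwise; in the order [a, b, c, d, e, f, g, h, i] the diagonal is [2, 2, 2, 2, 2, 2, 2, 1, 1]. L has integer entries, so p(x) = det(xI - L) has integer coefficients. Expanding the determinant yields x^9 - 16x^8 + 105x^7 - 364x^6 + 715x^5 - 792x^4 + 462x^3 - 120x^2 + 9x. The coefficient of x^8 equals -trace(L) = -16, matching the sum of degrees. By the matrix-tree theorem the graph has (1/9) * product of the nonzero eigenvalues = 1 spanning tree.

x^9 - 16x^8 + 105x^7 - 364x^6 + 715x^5 - 792x^4 + 462x^3 - 120x^2 + 9x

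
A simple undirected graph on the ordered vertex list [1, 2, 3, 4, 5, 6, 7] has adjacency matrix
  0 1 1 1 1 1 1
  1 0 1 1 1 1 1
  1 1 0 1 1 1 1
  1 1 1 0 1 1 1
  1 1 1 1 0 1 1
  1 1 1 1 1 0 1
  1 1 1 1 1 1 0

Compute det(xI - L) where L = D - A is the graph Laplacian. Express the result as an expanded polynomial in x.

x^7 - 42x^6 + 735x^5 - 6860x^4 + 36015x^3 - 100842x^2 + 117649x

Each diagonal entry of L is the vertex degree and each off-diagonal entry is -1 where an edge is present, 0 otherwise; in the order [1, 2, 3, 4, 5, 6, 7] the diagonal is [6, 6, 6, 6, 6, 6, 6]. The eigenvalues of L are [0, 7, 7, 7, 7, 7, 7]; the characteristic polynomial is the product of (x - lambda_i), which multiplies out to x^7 - 42x^6 + 735x^5 - 6860x^4 + 36015x^3 - 100842x^2 + 117649x. The constant term is 0 because L is singular (the all-ones vector lies in its kernel). There is one zero in the spectrum, matching the 1 component. The largest eigenvalue, 7, is at most the vertex count 7.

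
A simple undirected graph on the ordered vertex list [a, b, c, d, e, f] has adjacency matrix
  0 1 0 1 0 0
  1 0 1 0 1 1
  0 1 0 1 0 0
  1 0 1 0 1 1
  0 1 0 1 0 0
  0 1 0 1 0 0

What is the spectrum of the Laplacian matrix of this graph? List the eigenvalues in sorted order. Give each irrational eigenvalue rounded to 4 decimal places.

Each diagonal entry of L is the vertex degree and each off-diagonal entry is -1 where an edge is present, 0 otherwise; in the order [a, b, c, d, e, f] the diagonal is [2, 4, 2, 4, 2, 2]. The multiplicity of 0 as a Laplacian eigenvalue equals the number of connected components. The single zero eigenvalue shows the graph is connected. The eigenvalues sum to 16, which equals trace(L) = 2|E|.

[0, 2, 2, 2, 4, 6]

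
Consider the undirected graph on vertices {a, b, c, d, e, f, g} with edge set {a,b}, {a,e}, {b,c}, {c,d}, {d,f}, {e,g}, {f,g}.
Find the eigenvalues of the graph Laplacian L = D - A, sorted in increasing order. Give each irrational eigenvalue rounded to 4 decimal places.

[0, 0.7530, 0.7530, 2.4450, 2.4450, 3.8019, 3.8019]

Each diagonal entry of L is the vertex degree and each off-diagonal entry is -1 where an edge is present, 0 otherwise; in the order [a, b, c, d, e, f, g] the diagonal is [2, 2, 2, 2, 2, 2, 2]. Since every row of L sums to 0, the all-ones vector is in the kernel and 0 is an eigenvalue. The eigenvalues sum to 14, which equals trace(L) = 2|E|.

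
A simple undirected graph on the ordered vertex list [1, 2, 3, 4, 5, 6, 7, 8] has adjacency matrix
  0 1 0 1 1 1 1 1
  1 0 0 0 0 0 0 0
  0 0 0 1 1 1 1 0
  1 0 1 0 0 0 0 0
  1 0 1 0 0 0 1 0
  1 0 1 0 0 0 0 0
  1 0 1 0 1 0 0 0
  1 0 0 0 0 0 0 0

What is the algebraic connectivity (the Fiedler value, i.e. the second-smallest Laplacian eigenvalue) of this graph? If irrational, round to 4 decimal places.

With the vertex order [1, 2, 3, 4, 5, 6, 7, 8], the degrees are [6, 1, 4, 2, 3, 2, 3, 1], giving D = diag(6, 1, 4, 2, 3, 2, 3, 1) and L = D - A. The sorted Laplacian eigenvalues are [0, 0.9161, 1, 2, 2, 4, 4.7868, 7.2971]; the algebraic connectivity is the second entry, 0.9161. The largest eigenvalue, 7.2971, is at most the vertex count 8. By the matrix-tree theorem the graph has (1/8) * product of the nonzero eigenvalues = 64 spanning trees.

0.9161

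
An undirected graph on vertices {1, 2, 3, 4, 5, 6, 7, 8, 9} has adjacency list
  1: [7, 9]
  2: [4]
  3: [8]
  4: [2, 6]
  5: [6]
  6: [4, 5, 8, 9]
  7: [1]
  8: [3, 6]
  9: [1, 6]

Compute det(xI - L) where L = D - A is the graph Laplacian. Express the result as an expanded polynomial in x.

x^9 - 16x^8 + 102x^7 - 336x^6 + 617x^5 - 634x^4 + 348x^3 - 92x^2 + 9x

Reading degrees in the order [1, 2, 3, 4, 5, 6, 7, 8, 9] gives [2, 1, 1, 2, 1, 4, 1, 2, 2]; set D = diag(2, 1, 1, 2, 1, 4, 1, 2, 2) and form L = D - A. Computing det(xI - L) by cofactor expansion (or equivalently via sum-over-permutations) gives x^9 - 16x^8 + 102x^7 - 336x^6 + 617x^5 - 634x^4 + 348x^3 - 92x^2 + 9x. The coefficient of x^8 equals -trace(L) = -16, matching the sum of degrees. By the matrix-tree theorem the graph has (1/9) * product of the nonzero eigenvalues = 1 spanning tree.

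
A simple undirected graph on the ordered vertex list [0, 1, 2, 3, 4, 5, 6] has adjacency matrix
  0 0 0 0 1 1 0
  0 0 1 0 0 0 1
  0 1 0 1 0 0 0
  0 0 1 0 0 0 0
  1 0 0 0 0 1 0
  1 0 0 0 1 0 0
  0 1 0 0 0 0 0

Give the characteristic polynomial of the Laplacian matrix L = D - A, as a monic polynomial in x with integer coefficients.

Each diagonal entry of L is the vertex degree and each off-diagonal entry is -1 where an edge is present, 0 otherwise; in the order [0, 1, 2, 3, 4, 5, 6] the diagonal is [2, 2, 2, 1, 2, 2, 1]. L has integer entries, so p(x) = det(xI - L) has integer coefficients. Expanding the determinant yields x^7 - 12x^6 + 55x^5 - 118x^4 + 114x^3 - 36x^2. The constant term is 0 because L is singular (the all-ones vector lies in its kernel). There are 2 zeros in the spectrum, matching the 2 components.

x^7 - 12x^6 + 55x^5 - 118x^4 + 114x^3 - 36x^2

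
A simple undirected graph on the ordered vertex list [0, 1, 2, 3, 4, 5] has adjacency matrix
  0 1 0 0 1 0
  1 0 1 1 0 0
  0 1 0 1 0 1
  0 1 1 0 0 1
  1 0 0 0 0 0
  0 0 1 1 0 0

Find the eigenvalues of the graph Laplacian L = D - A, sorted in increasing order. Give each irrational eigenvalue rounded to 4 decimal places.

Each diagonal entry of L is the vertex degree and each off-diagonal entry is -1 where an edge is present, 0 otherwise; in the order [0, 1, 2, 3, 4, 5] the diagonal is [2, 3, 3, 3, 1, 2]. L is symmetric positive semidefinite, so every eigenvalue is real and nonnegative. The single zero eigenvalue shows the graph is connected. By the matrix-tree theorem the graph has (1/6) * product of the nonzero eigenvalues = 8 spanning trees.

[0, 0.4384, 2, 3, 4, 4.5616]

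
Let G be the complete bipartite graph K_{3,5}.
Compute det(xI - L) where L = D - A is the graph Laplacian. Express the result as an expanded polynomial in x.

x^8 - 30x^7 + 375x^6 - 2540x^5 + 10095x^4 - 23598x^3 + 30105x^2 - 16200x

The graph has 8 vertices and degree multiset [5, 5, 5, 3, 3, 3, 3, 3]; D is the diagonal matrix of degrees and L = D - A. Computing det(xI - L) by cofactor expansion (or equivalently via sum-over-permutations) gives x^8 - 30x^7 + 375x^6 - 2540x^5 + 10095x^4 - 23598x^3 + 30105x^2 - 16200x. The coefficient of x^7 equals -trace(L) = -30, matching the sum of degrees. The largest eigenvalue, 8, is at most the vertex count 8.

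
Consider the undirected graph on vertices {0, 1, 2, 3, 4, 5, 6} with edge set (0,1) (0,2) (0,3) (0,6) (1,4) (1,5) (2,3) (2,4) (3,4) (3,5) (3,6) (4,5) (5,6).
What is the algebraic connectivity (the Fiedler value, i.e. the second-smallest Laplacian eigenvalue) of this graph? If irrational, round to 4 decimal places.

2.5858

Each diagonal entry of L is the vertex degree and each off-diagonal entry is -1 where an edge is present, 0 otherwise; in the order [0, 1, 2, 3, 4, 5, 6] the diagonal is [4, 3, 3, 5, 4, 4, 3]. The sorted Laplacian eigenvalues are [0, 2.5858, 2.5858, 3.5858, 5.4142, 5.4142, 6.4142]; the algebraic connectivity is the second entry, 2.5858. The eigenvalues sum to 26, which equals trace(L) = 2|E|.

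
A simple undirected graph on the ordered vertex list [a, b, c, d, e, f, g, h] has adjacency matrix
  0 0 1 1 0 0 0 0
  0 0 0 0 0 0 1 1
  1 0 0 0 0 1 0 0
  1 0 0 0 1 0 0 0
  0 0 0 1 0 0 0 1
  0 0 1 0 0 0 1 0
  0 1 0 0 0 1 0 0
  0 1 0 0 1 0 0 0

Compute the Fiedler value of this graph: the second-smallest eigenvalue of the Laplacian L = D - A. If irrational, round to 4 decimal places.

With the vertex order [a, b, c, d, e, f, g, h], the degrees are [2, 2, 2, 2, 2, 2, 2, 2], giving D = diag(2, 2, 2, 2, 2, 2, 2, 2) and L = D - A. Computing the eigenvalues of L and sorting gives [0, 0.5858, 0.5858, 2, 2, 3.4142, 3.4142, 4]. The Fiedler value lambda_2 = 0.5858 is strictly positive, so the graph is connected. By the matrix-tree theorem the graph has (1/8) * product of the nonzero eigenvalues = 8 spanning trees.

0.5858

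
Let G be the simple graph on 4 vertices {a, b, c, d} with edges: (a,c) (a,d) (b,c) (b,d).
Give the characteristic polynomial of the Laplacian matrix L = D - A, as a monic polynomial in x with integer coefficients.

x^4 - 8x^3 + 20x^2 - 16x

With the vertex order [a, b, c, d], the degrees are [2, 2, 2, 2], giving D = diag(2, 2, 2, 2) and L = D - A. L has integer entries, so p(x) = det(xI - L) has integer coefficients. Expanding the determinant yields x^4 - 8x^3 + 20x^2 - 16x. The coefficient of x^3 equals -trace(L) = -8, matching the sum of degrees. By the matrix-tree theorem the graph has (1/4) * product of the nonzero eigenvalues = 4 spanning trees. There is one zero in the spectrum, matching the 1 component.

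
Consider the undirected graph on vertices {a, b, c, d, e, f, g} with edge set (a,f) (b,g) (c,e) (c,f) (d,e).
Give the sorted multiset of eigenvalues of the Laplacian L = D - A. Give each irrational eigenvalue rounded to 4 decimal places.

[0, 0, 0.3820, 1.3820, 2, 2.6180, 3.6180]

With the vertex order [a, b, c, d, e, f, g], the degrees are [1, 1, 2, 1, 2, 2, 1], giving D = diag(1, 1, 2, 1, 2, 2, 1) and L = D - A. L is symmetric positive semidefinite, so every eigenvalue is real and nonnegative. The 2 zero eigenvalues correspond to the 2 connected components. The largest eigenvalue, 3.6180, is at most the vertex count 7.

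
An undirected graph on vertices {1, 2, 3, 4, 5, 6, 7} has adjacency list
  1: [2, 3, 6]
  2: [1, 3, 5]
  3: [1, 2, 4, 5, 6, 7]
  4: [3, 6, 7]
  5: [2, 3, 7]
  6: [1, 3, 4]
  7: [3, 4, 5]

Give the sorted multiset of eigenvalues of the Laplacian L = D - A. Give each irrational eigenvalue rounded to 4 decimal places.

Reading degrees in the order [1, 2, 3, 4, 5, 6, 7] gives [3, 3, 6, 3, 3, 3, 3]; set D = diag(3, 3, 6, 3, 3, 3, 3) and form L = D - A. The multiplicity of 0 as a Laplacian eigenvalue equals the number of connected components. The largest eigenvalue, 7, is at most the vertex count 7.

[0, 2, 2, 4, 4, 5, 7]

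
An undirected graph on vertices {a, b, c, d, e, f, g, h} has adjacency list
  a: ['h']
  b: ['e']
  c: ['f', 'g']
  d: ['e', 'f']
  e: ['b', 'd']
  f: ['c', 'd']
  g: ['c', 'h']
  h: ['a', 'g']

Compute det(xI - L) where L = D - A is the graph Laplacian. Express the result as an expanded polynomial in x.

x^8 - 14x^7 + 78x^6 - 220x^5 + 330x^4 - 252x^3 + 84x^2 - 8x

With the vertex order [a, b, c, d, e, f, g, h], the degrees are [1, 1, 2, 2, 2, 2, 2, 2], giving D = diag(1, 1, 2, 2, 2, 2, 2, 2) and L = D - A. L has integer entries, so p(x) = det(xI - L) has integer coefficients. Expanding the determinant yields x^8 - 14x^7 + 78x^6 - 220x^5 + 330x^4 - 252x^3 + 84x^2 - 8x. Since p(0) = det(-L) = 0, x divides p(x). The eigenvalues sum to 14, which equals trace(L) = 2|E|.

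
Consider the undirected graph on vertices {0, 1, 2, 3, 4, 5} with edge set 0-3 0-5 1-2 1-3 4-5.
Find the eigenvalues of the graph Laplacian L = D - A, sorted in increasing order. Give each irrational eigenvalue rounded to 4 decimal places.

With the vertex order [0, 1, 2, 3, 4, 5], the degrees are [2, 2, 1, 2, 1, 2], giving D = diag(2, 2, 1, 2, 1, 2) and L = D - A. Diagonalising L (or applying a numerical eigensolver to the 6x6 matrix) gives the spectrum above. The single zero eigenvalue shows the graph is connected. There is one zero in the spectrum, matching the 1 component.

[0, 0.2679, 1, 2, 3, 3.7321]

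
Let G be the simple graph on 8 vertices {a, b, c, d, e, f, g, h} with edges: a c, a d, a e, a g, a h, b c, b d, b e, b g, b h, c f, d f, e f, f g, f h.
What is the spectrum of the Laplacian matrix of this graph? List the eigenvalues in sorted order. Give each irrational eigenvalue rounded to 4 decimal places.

[0, 3, 3, 3, 3, 5, 5, 8]

Each diagonal entry of L is the vertex degree and each off-diagonal entry is -1 where an edge is present, 0 otherwise; in the order [a, b, c, d, e, f, g, h] the diagonal is [5, 5, 3, 3, 3, 5, 3, 3]. Diagonalising L (or applying a numerical eigensolver to the 8x8 matrix) gives the spectrum above. The single zero eigenvalue shows the graph is connected.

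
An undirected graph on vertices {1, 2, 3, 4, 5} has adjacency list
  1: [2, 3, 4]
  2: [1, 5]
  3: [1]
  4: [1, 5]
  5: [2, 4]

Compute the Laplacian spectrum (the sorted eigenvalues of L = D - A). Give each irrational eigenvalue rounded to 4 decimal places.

[0, 0.8299, 2, 2.6889, 4.4812]

Each diagonal entry of L is the vertex degree and each off-diagonal entry is -1 where an edge is present, 0 otherwise; in the order [1, 2, 3, 4, 5] the diagonal is [3, 2, 1, 2, 2]. Since every row of L sums to 0, the all-ones vector is in the kernel and 0 is an eigenvalue. There is one zero in the spectrum, matching the 1 component. The eigenvalues sum to 10, which equals trace(L) = 2|E|.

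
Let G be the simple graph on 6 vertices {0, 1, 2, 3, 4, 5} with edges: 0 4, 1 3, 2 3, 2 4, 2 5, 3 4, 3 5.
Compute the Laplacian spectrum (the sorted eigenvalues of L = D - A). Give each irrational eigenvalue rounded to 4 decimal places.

[0, 0.6972, 1.1392, 2.7459, 4.3028, 5.1149]

With the vertex order [0, 1, 2, 3, 4, 5], the degrees are [1, 1, 3, 4, 3, 2], giving D = diag(1, 1, 3, 4, 3, 2) and L = D - A. L is symmetric positive semidefinite, so every eigenvalue is real and nonnegative. The largest eigenvalue, 5.1149, is at most the vertex count 6.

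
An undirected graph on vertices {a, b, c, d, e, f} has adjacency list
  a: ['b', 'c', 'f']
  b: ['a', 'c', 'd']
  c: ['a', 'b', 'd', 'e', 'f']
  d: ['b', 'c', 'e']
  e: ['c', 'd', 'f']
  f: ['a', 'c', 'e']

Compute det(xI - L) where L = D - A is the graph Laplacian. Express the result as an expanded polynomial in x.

x^6 - 20x^5 + 155x^4 - 580x^3 + 1045x^2 - 726x

With the vertex order [a, b, c, d, e, f], the degrees are [3, 3, 5, 3, 3, 3], giving D = diag(3, 3, 5, 3, 3, 3) and L = D - A. Computing det(xI - L) by cofactor expansion (or equivalently via sum-over-permutations) gives x^6 - 20x^5 + 155x^4 - 580x^3 + 1045x^2 - 726x. The coefficient of x^5 equals -trace(L) = -20, matching the sum of degrees. The eigenvalues sum to 20, which equals trace(L) = 2|E|.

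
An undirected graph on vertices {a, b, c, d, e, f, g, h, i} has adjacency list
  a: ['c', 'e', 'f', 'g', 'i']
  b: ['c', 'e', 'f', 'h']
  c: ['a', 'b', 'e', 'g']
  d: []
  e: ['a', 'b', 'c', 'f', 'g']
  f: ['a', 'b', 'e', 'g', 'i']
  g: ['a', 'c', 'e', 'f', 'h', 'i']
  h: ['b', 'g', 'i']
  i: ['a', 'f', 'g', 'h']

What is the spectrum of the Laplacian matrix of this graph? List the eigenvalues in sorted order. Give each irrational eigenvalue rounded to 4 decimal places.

Reading degrees in the order [a, b, c, d, e, f, g, h, i] gives [5, 4, 4, 0, 5, 5, 6, 3, 4]; set D = diag(5, 4, 4, 0, 5, 5, 6, 3, 4) and form L = D - A. L is symmetric positive semidefinite, so every eigenvalue is real and nonnegative. The 2 zero eigenvalues correspond to the 2 connected components. There are 2 zeros in the spectrum, matching the 2 components.

[0, 0, 2.6179, 3.2789, 4.4209, 5.4346, 6.3636, 6.4750, 7.4092]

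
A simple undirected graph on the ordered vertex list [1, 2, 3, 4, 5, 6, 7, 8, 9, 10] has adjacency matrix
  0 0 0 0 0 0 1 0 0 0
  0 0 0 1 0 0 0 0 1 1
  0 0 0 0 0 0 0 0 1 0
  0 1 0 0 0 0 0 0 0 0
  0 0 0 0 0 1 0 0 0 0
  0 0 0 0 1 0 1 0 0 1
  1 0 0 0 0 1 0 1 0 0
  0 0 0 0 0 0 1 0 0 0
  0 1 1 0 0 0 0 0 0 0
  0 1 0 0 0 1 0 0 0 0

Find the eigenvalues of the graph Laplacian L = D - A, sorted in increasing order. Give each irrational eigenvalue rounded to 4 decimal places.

[0, 0.1487, 0.5188, 0.6496, 1, 1.4400, 2.3111, 3.0561, 4.1701, 4.7056]

With the vertex order [1, 2, 3, 4, 5, 6, 7, 8, 9, 10], the degrees are [1, 3, 1, 1, 1, 3, 3, 1, 2, 2], giving D = diag(1, 3, 1, 1, 1, 3, 3, 1, 2, 2) and L = D - A. The multiplicity of 0 as a Laplacian eigenvalue equals the number of connected components. The eigenvalues sum to 18, which equals trace(L) = 2|E|.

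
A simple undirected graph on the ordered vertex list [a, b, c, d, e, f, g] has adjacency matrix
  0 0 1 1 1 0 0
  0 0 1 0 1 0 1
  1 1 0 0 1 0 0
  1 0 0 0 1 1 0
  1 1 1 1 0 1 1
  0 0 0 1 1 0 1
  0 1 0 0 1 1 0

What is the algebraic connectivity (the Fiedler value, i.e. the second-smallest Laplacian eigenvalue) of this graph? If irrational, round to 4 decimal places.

Each diagonal entry of L is the vertex degree and each off-diagonal entry is -1 where an edge is present, 0 otherwise; in the order [a, b, c, d, e, f, g] the diagonal is [3, 3, 3, 3, 6, 3, 3]. Computing the eigenvalues of L and sorting gives [0, 2, 2, 4, 4, 5, 7]. The Fiedler value lambda_2 = 2 is strictly positive, so the graph is connected. By the matrix-tree theorem the graph has (1/7) * product of the nonzero eigenvalues = 320 spanning trees. The eigenvalues sum to 24, which equals trace(L) = 2|E|.

2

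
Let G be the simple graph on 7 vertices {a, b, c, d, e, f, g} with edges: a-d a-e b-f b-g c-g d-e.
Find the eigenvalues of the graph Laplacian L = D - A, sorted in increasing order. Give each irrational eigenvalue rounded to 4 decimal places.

Reading degrees in the order [a, b, c, d, e, f, g] gives [2, 2, 1, 2, 2, 1, 2]; set D = diag(2, 2, 1, 2, 2, 1, 2) and form L = D - A. The multiplicity of 0 as a Laplacian eigenvalue equals the number of connected components. The 2 zero eigenvalues correspond to the 2 connected components. There are 2 zeros in the spectrum, matching the 2 components. The eigenvalues sum to 12, which equals trace(L) = 2|E|.

[0, 0, 0.5858, 2, 3, 3, 3.4142]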